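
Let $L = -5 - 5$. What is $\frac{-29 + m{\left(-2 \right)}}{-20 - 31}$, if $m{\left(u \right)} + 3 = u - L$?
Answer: $\frac{8}{17} \approx 0.47059$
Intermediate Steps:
$L = -10$
$m{\left(u \right)} = 7 + u$ ($m{\left(u \right)} = -3 + \left(u - -10\right) = -3 + \left(u + 10\right) = -3 + \left(10 + u\right) = 7 + u$)
$\frac{-29 + m{\left(-2 \right)}}{-20 - 31} = \frac{-29 + \left(7 - 2\right)}{-20 - 31} = \frac{-29 + 5}{-51} = \left(- \frac{1}{51}\right) \left(-24\right) = \frac{8}{17}$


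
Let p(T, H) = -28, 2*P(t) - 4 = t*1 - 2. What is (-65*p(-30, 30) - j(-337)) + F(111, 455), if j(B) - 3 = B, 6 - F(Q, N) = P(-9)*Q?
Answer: 5097/2 ≈ 2548.5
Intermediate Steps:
P(t) = 1 + t/2 (P(t) = 2 + (t*1 - 2)/2 = 2 + (t - 2)/2 = 2 + (-2 + t)/2 = 2 + (-1 + t/2) = 1 + t/2)
F(Q, N) = 6 + 7*Q/2 (F(Q, N) = 6 - (1 + (½)*(-9))*Q = 6 - (1 - 9/2)*Q = 6 - (-7)*Q/2 = 6 + 7*Q/2)
j(B) = 3 + B
(-65*p(-30, 30) - j(-337)) + F(111, 455) = (-65*(-28) - (3 - 337)) + (6 + (7/2)*111) = (1820 - 1*(-334)) + (6 + 777/2) = (1820 + 334) + 789/2 = 2154 + 789/2 = 5097/2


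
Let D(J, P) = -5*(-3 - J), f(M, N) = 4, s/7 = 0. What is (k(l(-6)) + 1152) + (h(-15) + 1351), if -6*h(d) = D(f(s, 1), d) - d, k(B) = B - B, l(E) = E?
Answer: 7484/3 ≈ 2494.7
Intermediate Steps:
s = 0 (s = 7*0 = 0)
D(J, P) = 15 + 5*J
k(B) = 0
h(d) = -35/6 + d/6 (h(d) = -((15 + 5*4) - d)/6 = -((15 + 20) - d)/6 = -(35 - d)/6 = -35/6 + d/6)
(k(l(-6)) + 1152) + (h(-15) + 1351) = (0 + 1152) + ((-35/6 + (1/6)*(-15)) + 1351) = 1152 + ((-35/6 - 5/2) + 1351) = 1152 + (-25/3 + 1351) = 1152 + 4028/3 = 7484/3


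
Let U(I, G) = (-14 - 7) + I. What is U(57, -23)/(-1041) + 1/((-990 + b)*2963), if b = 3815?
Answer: -100445353/2904554825 ≈ -0.034582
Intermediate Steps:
U(I, G) = -21 + I
U(57, -23)/(-1041) + 1/((-990 + b)*2963) = (-21 + 57)/(-1041) + 1/((-990 + 3815)*2963) = 36*(-1/1041) + (1/2963)/2825 = -12/347 + (1/2825)*(1/2963) = -12/347 + 1/8370475 = -100445353/2904554825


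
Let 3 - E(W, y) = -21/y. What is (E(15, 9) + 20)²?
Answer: 5776/9 ≈ 641.78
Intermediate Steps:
E(W, y) = 3 + 21/y (E(W, y) = 3 - (-21)/y = 3 + 21/y)
(E(15, 9) + 20)² = ((3 + 21/9) + 20)² = ((3 + 21*(⅑)) + 20)² = ((3 + 7/3) + 20)² = (16/3 + 20)² = (76/3)² = 5776/9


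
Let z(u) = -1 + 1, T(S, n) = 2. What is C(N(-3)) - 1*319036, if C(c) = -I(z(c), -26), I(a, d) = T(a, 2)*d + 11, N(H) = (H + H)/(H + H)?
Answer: -318995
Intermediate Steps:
N(H) = 1 (N(H) = (2*H)/((2*H)) = (2*H)*(1/(2*H)) = 1)
z(u) = 0
I(a, d) = 11 + 2*d (I(a, d) = 2*d + 11 = 11 + 2*d)
C(c) = 41 (C(c) = -(11 + 2*(-26)) = -(11 - 52) = -1*(-41) = 41)
C(N(-3)) - 1*319036 = 41 - 1*319036 = 41 - 319036 = -318995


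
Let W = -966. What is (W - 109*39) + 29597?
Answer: 24380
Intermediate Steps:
(W - 109*39) + 29597 = (-966 - 109*39) + 29597 = (-966 - 4251) + 29597 = -5217 + 29597 = 24380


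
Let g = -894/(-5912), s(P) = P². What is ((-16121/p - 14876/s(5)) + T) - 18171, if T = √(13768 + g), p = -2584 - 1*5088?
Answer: -514131921/27400 + √30076306045/1478 ≈ -18647.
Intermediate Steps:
p = -7672 (p = -2584 - 5088 = -7672)
g = 447/2956 (g = -894*(-1/5912) = 447/2956 ≈ 0.15122)
T = √30076306045/1478 (T = √(13768 + 447/2956) = √(40698655/2956) = √30076306045/1478 ≈ 117.34)
((-16121/p - 14876/s(5)) + T) - 18171 = ((-16121/(-7672) - 14876/(5²)) + √30076306045/1478) - 18171 = ((-16121*(-1/7672) - 14876/25) + √30076306045/1478) - 18171 = ((2303/1096 - 14876*1/25) + √30076306045/1478) - 18171 = ((2303/1096 - 14876/25) + √30076306045/1478) - 18171 = (-16246521/27400 + √30076306045/1478) - 18171 = -514131921/27400 + √30076306045/1478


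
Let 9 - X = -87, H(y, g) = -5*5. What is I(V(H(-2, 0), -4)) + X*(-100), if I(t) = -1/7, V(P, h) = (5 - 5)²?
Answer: -67201/7 ≈ -9600.1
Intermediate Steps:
H(y, g) = -25
V(P, h) = 0 (V(P, h) = 0² = 0)
I(t) = -⅐ (I(t) = -1*⅐ = -⅐)
X = 96 (X = 9 - 1*(-87) = 9 + 87 = 96)
I(V(H(-2, 0), -4)) + X*(-100) = -⅐ + 96*(-100) = -⅐ - 9600 = -67201/7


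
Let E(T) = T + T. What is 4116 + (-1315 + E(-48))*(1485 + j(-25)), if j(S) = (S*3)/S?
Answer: -2095452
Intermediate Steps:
j(S) = 3 (j(S) = (3*S)/S = 3)
E(T) = 2*T
4116 + (-1315 + E(-48))*(1485 + j(-25)) = 4116 + (-1315 + 2*(-48))*(1485 + 3) = 4116 + (-1315 - 96)*1488 = 4116 - 1411*1488 = 4116 - 2099568 = -2095452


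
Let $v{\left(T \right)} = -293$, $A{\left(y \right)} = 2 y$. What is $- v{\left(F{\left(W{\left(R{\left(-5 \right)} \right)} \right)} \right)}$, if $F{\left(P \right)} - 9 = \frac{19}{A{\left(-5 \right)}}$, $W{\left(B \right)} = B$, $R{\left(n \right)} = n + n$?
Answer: $293$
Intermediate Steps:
$R{\left(n \right)} = 2 n$
$F{\left(P \right)} = \frac{71}{10}$ ($F{\left(P \right)} = 9 + \frac{19}{2 \left(-5\right)} = 9 + \frac{19}{-10} = 9 + 19 \left(- \frac{1}{10}\right) = 9 - \frac{19}{10} = \frac{71}{10}$)
$- v{\left(F{\left(W{\left(R{\left(-5 \right)} \right)} \right)} \right)} = \left(-1\right) \left(-293\right) = 293$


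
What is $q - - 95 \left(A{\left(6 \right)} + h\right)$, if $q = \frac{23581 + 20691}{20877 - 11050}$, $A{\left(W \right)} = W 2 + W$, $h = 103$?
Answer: $\frac{113005637}{9827} \approx 11500.0$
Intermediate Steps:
$A{\left(W \right)} = 3 W$ ($A{\left(W \right)} = 2 W + W = 3 W$)
$q = \frac{44272}{9827} \approx 4.5051$
$q - - 95 \left(A{\left(6 \right)} + h\right) = \frac{44272}{9827} - - 95 \left(3 \cdot 6 + 103\right) = \frac{44272}{9827} - - 95 \left(18 + 103\right) = \frac{44272}{9827} - \left(-95\right) 121 = \frac{44272}{9827} - -11495 = \frac{44272}{9827} + 11495 = \frac{113005637}{9827}$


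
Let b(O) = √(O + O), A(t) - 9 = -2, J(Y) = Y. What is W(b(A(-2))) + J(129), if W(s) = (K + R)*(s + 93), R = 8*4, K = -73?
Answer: -3684 - 41*√14 ≈ -3837.4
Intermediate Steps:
A(t) = 7 (A(t) = 9 - 2 = 7)
R = 32
b(O) = √2*√O (b(O) = √(2*O) = √2*√O)
W(s) = -3813 - 41*s (W(s) = (-73 + 32)*(s + 93) = -41*(93 + s) = -3813 - 41*s)
W(b(A(-2))) + J(129) = (-3813 - 41*√2*√7) + 129 = (-3813 - 41*√14) + 129 = -3684 - 41*√14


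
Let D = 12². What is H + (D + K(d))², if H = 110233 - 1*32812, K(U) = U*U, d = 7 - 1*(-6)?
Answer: 175390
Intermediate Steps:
d = 13 (d = 7 + 6 = 13)
K(U) = U²
D = 144
H = 77421 (H = 110233 - 32812 = 77421)
H + (D + K(d))² = 77421 + (144 + 13²)² = 77421 + (144 + 169)² = 77421 + 313² = 77421 + 97969 = 175390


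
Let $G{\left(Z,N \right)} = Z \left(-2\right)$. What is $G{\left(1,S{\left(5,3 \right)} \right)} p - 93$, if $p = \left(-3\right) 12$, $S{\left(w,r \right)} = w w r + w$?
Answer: $-21$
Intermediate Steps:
$S{\left(w,r \right)} = w + r w^{2}$ ($S{\left(w,r \right)} = w^{2} r + w = r w^{2} + w = w + r w^{2}$)
$p = -36$
$G{\left(Z,N \right)} = - 2 Z$
$G{\left(1,S{\left(5,3 \right)} \right)} p - 93 = \left(-2\right) 1 \left(-36\right) - 93 = \left(-2\right) \left(-36\right) - 93 = 72 - 93 = -21$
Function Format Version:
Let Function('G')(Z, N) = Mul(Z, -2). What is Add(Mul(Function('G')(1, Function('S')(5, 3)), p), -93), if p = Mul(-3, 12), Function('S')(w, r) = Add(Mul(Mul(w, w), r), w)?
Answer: -21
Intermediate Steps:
Function('S')(w, r) = Add(w, Mul(r, Pow(w, 2))) (Function('S')(w, r) = Add(Mul(Pow(w, 2), r), w) = Add(Mul(r, Pow(w, 2)), w) = Add(w, Mul(r, Pow(w, 2))))
p = -36
Function('G')(Z, N) = Mul(-2, Z)
Add(Mul(Function('G')(1, Function('S')(5, 3)), p), -93) = Add(Mul(Mul(-2, 1), -36), -93) = Add(Mul(-2, -36), -93) = Add(72, -93) = -21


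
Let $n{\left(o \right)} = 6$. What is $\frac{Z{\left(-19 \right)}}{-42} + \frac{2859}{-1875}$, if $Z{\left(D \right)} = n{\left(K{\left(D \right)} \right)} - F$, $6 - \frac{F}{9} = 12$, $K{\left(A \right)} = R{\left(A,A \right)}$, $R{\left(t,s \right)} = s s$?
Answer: $- \frac{12921}{4375} \approx -2.9534$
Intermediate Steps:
$R{\left(t,s \right)} = s^{2}$
$K{\left(A \right)} = A^{2}$
$F = -54$ ($F = 54 - 108 = -54$)
$Z{\left(D \right)} = 60$ ($Z{\left(D \right)} = 6 - -54 = 6 + 54 = 60$)
$\frac{Z{\left(-19 \right)}}{-42} + \frac{2859}{-1875} = \frac{60}{-42} + \frac{2859}{-1875} = 60 \left(- \frac{1}{42}\right) + 2859 \left(- \frac{1}{1875}\right) = - \frac{10}{7} - \frac{953}{625} = - \frac{12921}{4375}$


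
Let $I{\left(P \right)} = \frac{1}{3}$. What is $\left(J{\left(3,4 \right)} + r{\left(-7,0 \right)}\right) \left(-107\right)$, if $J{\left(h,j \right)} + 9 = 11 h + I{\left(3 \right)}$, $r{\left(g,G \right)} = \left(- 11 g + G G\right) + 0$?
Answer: $- \frac{32528}{3} \approx -10843.0$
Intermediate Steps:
$I{\left(P \right)} = \frac{1}{3}$
$r{\left(g,G \right)} = G^{2} - 11 g$ ($r{\left(g,G \right)} = \left(- 11 g + G^{2}\right) + 0 = \left(G^{2} - 11 g\right) + 0 = G^{2} - 11 g$)
$J{\left(h,j \right)} = - \frac{26}{3} + 11 h$ ($J{\left(h,j \right)} = -9 + \left(11 h + \frac{1}{3}\right) = -9 + \left(\frac{1}{3} + 11 h\right) = - \frac{26}{3} + 11 h$)
$\left(J{\left(3,4 \right)} + r{\left(-7,0 \right)}\right) \left(-107\right) = \left(\left(- \frac{26}{3} + 11 \cdot 3\right) + \left(0^{2} - -77\right)\right) \left(-107\right) = \left(\left(- \frac{26}{3} + 33\right) + \left(0 + 77\right)\right) \left(-107\right) = \left(\frac{73}{3} + 77\right) \left(-107\right) = \frac{304}{3} \left(-107\right) = - \frac{32528}{3}$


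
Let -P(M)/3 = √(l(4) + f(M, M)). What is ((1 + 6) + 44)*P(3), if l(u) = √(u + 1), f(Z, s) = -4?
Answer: -153*I*√(4 - √5) ≈ -203.2*I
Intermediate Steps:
l(u) = √(1 + u)
P(M) = -3*√(-4 + √5) (P(M) = -3*√(√(1 + 4) - 4) = -3*√(√5 - 4) = -3*√(-4 + √5))
((1 + 6) + 44)*P(3) = ((1 + 6) + 44)*(-3*I*√(4 - √5)) = (7 + 44)*(-3*I*√(4 - √5)) = 51*(-3*I*√(4 - √5)) = -153*I*√(4 - √5)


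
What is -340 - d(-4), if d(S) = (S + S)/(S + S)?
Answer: -341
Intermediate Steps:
d(S) = 1 (d(S) = (2*S)/((2*S)) = (2*S)*(1/(2*S)) = 1)
-340 - d(-4) = -340 - 1*1 = -340 - 1 = -341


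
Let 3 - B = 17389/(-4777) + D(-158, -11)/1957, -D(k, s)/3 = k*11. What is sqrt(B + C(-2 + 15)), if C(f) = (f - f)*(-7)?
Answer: sqrt(347475479576818)/9348589 ≈ 1.9940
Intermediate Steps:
D(k, s) = -33*k (D(k, s) = -3*k*11 = -33*k)
C(f) = 0 (C(f) = 0*(-7) = 0)
B = 37168762/9348589 (B = 3 - (17389/(-4777) - 33*(-158)/1957) = 3 - (17389*(-1/4777) + 5214*(1/1957)) = 3 - (-17389/4777 + 5214/1957) = 3 - 1*(-9122995/9348589) = 3 + 9122995/9348589 = 37168762/9348589 ≈ 3.9759)
sqrt(B + C(-2 + 15)) = sqrt(37168762/9348589 + 0) = sqrt(37168762/9348589) = sqrt(347475479576818)/9348589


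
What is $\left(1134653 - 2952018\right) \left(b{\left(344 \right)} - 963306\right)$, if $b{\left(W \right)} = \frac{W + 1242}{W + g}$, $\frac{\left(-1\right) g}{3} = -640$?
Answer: $\frac{1981766743866635}{1132} \approx 1.7507 \cdot 10^{12}$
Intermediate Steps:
$g = 1920$ ($g = \left(-3\right) \left(-640\right) = 1920$)
$b{\left(W \right)} = \frac{1242 + W}{1920 + W}$ ($b{\left(W \right)} = \frac{W + 1242}{W + 1920} = \frac{1242 + W}{1920 + W}$)
$\left(1134653 - 2952018\right) \left(b{\left(344 \right)} - 963306\right) = \left(1134653 - 2952018\right) \left(\frac{1242 + 344}{1920 + 344} - 963306\right) = - 1817365 \left(\frac{1}{2264} \cdot 1586 - 963306\right) = - 1817365 \left(\frac{793}{1132} - 963306\right) = \left(-1817365\right) \left(- \frac{1090461599}{1132}\right) = \frac{1981766743866635}{1132}$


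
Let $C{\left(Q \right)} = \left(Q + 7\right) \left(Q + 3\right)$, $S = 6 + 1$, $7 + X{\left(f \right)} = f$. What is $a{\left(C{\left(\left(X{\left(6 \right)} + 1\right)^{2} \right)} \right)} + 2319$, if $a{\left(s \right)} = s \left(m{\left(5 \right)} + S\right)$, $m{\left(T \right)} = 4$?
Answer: $2550$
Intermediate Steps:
$X{\left(f \right)} = -7 + f$
$S = 7$
$C{\left(Q \right)} = \left(3 + Q\right) \left(7 + Q\right)$ ($C{\left(Q \right)} = \left(7 + Q\right) \left(3 + Q\right) = \left(3 + Q\right) \left(7 + Q\right)$)
$a{\left(s \right)} = 11 s$ ($a{\left(s \right)} = s \left(4 + 7\right) = s 11 = 11 s$)
$a{\left(C{\left(\left(X{\left(6 \right)} + 1\right)^{2} \right)} \right)} + 2319 = 11 \left(21 + \left(\left(\left(-7 + 6\right) + 1\right)^{2}\right)^{2} + 10 \left(\left(-7 + 6\right) + 1\right)^{2}\right) + 2319 = 11 \left(21 + \left(\left(-1 + 1\right)^{2}\right)^{2} + 10 \left(-1 + 1\right)^{2}\right) + 2319 = 11 \left(21 + \left(0^{2}\right)^{2} + 10 \cdot 0^{2}\right) + 2319 = 11 \left(21 + 0^{2} + 10 \cdot 0\right) + 2319 = 11 \left(21 + 0 + 0\right) + 2319 = 11 \cdot 21 + 2319 = 231 + 2319 = 2550$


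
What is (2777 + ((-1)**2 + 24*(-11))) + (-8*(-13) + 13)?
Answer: 2631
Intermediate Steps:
(2777 + ((-1)**2 + 24*(-11))) + (-8*(-13) + 13) = (2777 + (1 - 264)) + (104 + 13) = (2777 - 263) + 117 = 2514 + 117 = 2631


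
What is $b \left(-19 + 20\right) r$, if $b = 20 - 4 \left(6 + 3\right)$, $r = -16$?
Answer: $256$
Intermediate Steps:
$b = -16$ ($b = 20 - 4 \cdot 9 = 20 - 36 = -16$)
$b \left(-19 + 20\right) r = - 16 \left(-19 + 20\right) \left(-16\right) = \left(-16\right) 1 \left(-16\right) = \left(-16\right) \left(-16\right) = 256$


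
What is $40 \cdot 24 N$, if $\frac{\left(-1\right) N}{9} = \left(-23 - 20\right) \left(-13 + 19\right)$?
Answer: $2229120$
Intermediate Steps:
$N = 2322$ ($N = - 9 \left(-23 - 20\right) \left(-13 + 19\right) = - 9 \left(\left(-43\right) 6\right) = \left(-9\right) \left(-258\right) = 2322$)
$40 \cdot 24 N = 40 \cdot 24 \cdot 2322 = 960 \cdot 2322 = 2229120$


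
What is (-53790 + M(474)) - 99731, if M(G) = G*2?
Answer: -152573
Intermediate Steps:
M(G) = 2*G
(-53790 + M(474)) - 99731 = (-53790 + 2*474) - 99731 = (-53790 + 948) - 99731 = -52842 - 99731 = -152573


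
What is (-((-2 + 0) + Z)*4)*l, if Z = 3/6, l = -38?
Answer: -228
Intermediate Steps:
Z = ½ (Z = 3*(⅙) = ½ ≈ 0.50000)
(-((-2 + 0) + Z)*4)*l = (-((-2 + 0) + ½)*4)*(-38) = (-(-2 + ½)*4)*(-38) = (-1*(-3/2)*4)*(-38) = ((3/2)*4)*(-38) = 6*(-38) = -228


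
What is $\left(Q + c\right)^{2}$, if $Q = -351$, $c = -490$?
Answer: $707281$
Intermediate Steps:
$\left(Q + c\right)^{2} = \left(-351 - 490\right)^{2} = \left(-841\right)^{2} = 707281$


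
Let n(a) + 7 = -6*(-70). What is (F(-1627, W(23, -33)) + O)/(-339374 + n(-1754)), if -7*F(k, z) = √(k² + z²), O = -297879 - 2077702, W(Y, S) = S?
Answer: 2375581/338961 + √2648218/2372727 ≈ 7.0091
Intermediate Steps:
n(a) = 413 (n(a) = -7 - 6*(-70) = -7 + 420 = 413)
O = -2375581
F(k, z) = -√(k² + z²)/7
(F(-1627, W(23, -33)) + O)/(-339374 + n(-1754)) = (-√((-1627)² + (-33)²)/7 - 2375581)/(-339374 + 413) = (-√(2647129 + 1089)/7 - 2375581)/(-338961) = (-√2648218/7 - 2375581)*(-1/338961) = (-2375581 - √2648218/7)*(-1/338961) = 2375581/338961 + √2648218/2372727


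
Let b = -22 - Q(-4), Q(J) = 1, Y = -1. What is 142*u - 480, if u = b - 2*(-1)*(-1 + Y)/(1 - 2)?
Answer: -3178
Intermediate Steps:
b = -23 (b = -22 - 1*1 = -22 - 1 = -23)
u = -19 (u = -23 - 2*(-1)*(-1 - 1)/(1 - 2) = -23 - (-2)*(-2/(-1)) = -23 - (-2)*(-2*(-1)) = -23 - (-2)*2 = -23 - 1*(-4) = -23 + 4 = -19)
142*u - 480 = 142*(-19) - 480 = -2698 - 480 = -3178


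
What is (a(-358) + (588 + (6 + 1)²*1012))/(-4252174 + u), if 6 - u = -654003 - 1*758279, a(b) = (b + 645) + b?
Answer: -50105/2839886 ≈ -0.017643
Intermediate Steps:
a(b) = 645 + 2*b (a(b) = (645 + b) + b = 645 + 2*b)
u = 1412288 (u = 6 - (-654003 - 1*758279) = 6 - (-654003 - 758279) = 6 - 1*(-1412282) = 6 + 1412282 = 1412288)
(a(-358) + (588 + (6 + 1)²*1012))/(-4252174 + u) = ((645 + 2*(-358)) + (588 + (6 + 1)²*1012))/(-4252174 + 1412288) = ((645 - 716) + (588 + 7²*1012))/(-2839886) = (-71 + (588 + 49*1012))*(-1/2839886) = (-71 + (588 + 49588))*(-1/2839886) = (-71 + 50176)*(-1/2839886) = 50105*(-1/2839886) = -50105/2839886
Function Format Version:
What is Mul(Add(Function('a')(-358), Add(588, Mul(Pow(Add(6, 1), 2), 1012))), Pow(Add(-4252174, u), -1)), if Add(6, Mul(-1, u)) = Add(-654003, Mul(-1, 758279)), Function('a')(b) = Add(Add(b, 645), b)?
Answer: Rational(-50105, 2839886) ≈ -0.017643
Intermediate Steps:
Function('a')(b) = Add(645, Mul(2, b)) (Function('a')(b) = Add(Add(645, b), b) = Add(645, Mul(2, b)))
u = 1412288 (u = Add(6, Mul(-1, Add(-654003, Mul(-1, 758279)))) = Add(6, Mul(-1, Add(-654003, -758279))) = Add(6, Mul(-1, -1412282)) = Add(6, 1412282) = 1412288)
Mul(Add(Function('a')(-358), Add(588, Mul(Pow(Add(6, 1), 2), 1012))), Pow(Add(-4252174, u), -1)) = Mul(Add(Add(645, Mul(2, -358)), Add(588, Mul(Pow(Add(6, 1), 2), 1012))), Pow(Add(-4252174, 1412288), -1)) = Mul(Add(Add(645, -716), Add(588, Mul(Pow(7, 2), 1012))), Pow(-2839886, -1)) = Mul(Add(-71, Add(588, Mul(49, 1012))), Rational(-1, 2839886)) = Mul(Add(-71, Add(588, 49588)), Rational(-1, 2839886)) = Mul(Add(-71, 50176), Rational(-1, 2839886)) = Mul(50105, Rational(-1, 2839886)) = Rational(-50105, 2839886)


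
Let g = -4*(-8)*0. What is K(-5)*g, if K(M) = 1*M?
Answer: 0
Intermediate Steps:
K(M) = M
g = 0 (g = 32*0 = 0)
K(-5)*g = -5*0 = 0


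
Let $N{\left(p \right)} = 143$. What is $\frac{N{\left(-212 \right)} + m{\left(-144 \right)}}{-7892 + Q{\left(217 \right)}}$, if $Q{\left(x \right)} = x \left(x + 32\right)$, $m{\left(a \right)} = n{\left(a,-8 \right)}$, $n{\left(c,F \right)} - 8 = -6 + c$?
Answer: $\frac{1}{46141} \approx 2.1673 \cdot 10^{-5}$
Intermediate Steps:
$n{\left(c,F \right)} = 2 + c$ ($n{\left(c,F \right)} = 8 + \left(-6 + c\right) = 2 + c$)
$m{\left(a \right)} = 2 + a$
$Q{\left(x \right)} = x \left(32 + x\right)$
$\frac{N{\left(-212 \right)} + m{\left(-144 \right)}}{-7892 + Q{\left(217 \right)}} = \frac{143 + \left(2 - 144\right)}{-7892 + 217 \left(32 + 217\right)} = \frac{143 - 142}{-7892 + 217 \cdot 249} = 1 \frac{1}{-7892 + 54033} = 1 \cdot \frac{1}{46141} = \frac{1}{46141}$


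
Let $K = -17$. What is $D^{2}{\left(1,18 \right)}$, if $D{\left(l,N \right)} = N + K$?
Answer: $1$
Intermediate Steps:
$D{\left(l,N \right)} = -17 + N$ ($D{\left(l,N \right)} = N - 17 = -17 + N$)
$D^{2}{\left(1,18 \right)} = \left(-17 + 18\right)^{2} = 1^{2} = 1$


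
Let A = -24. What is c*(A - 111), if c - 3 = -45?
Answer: 5670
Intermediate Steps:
c = -42 (c = 3 - 45 = -42)
c*(A - 111) = -42*(-24 - 111) = -42*(-135) = 5670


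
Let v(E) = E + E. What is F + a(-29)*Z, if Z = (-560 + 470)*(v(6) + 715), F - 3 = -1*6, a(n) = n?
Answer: 1897467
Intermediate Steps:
v(E) = 2*E
F = -3 (F = 3 - 1*6 = 3 - 6 = -3)
Z = -65430 (Z = (-560 + 470)*(2*6 + 715) = -90*(12 + 715) = -90*727 = -65430)
F + a(-29)*Z = -3 - 29*(-65430) = -3 + 1897470 = 1897467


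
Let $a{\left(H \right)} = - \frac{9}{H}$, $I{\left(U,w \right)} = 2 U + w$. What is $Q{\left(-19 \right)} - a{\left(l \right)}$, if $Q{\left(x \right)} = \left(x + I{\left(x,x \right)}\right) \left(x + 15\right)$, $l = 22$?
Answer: $\frac{6697}{22} \approx 304.41$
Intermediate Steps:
$I{\left(U,w \right)} = w + 2 U$
$Q{\left(x \right)} = 4 x \left(15 + x\right)$ ($Q{\left(x \right)} = \left(x + \left(x + 2 x\right)\right) \left(x + 15\right) = \left(x + 3 x\right) \left(15 + x\right) = 4 x \left(15 + x\right)$)
$Q{\left(-19 \right)} - a{\left(l \right)} = 4 \left(-19\right) \left(15 - 19\right) - - \frac{9}{22} = 4 \left(-19\right) \left(-4\right) - \left(-9\right) \frac{1}{22} = 304 - - \frac{9}{22} = 304 + \frac{9}{22} = \frac{6697}{22}$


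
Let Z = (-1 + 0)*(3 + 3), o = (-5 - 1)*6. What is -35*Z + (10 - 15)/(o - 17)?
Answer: 11135/53 ≈ 210.09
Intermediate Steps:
o = -36 (o = -6*6 = -36)
Z = -6 (Z = -1*6 = -6)
-35*Z + (10 - 15)/(o - 17) = -35*(-6) + (10 - 15)/(-36 - 17) = 210 - 5/(-53) = 210 - 5*(-1/53) = 210 + 5/53 = 11135/53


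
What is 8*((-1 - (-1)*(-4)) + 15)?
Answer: 80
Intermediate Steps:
8*((-1 - (-1)*(-4)) + 15) = 8*((-1 - 1*4) + 15) = 8*((-1 - 4) + 15) = 8*(-5 + 15) = 8*10 = 80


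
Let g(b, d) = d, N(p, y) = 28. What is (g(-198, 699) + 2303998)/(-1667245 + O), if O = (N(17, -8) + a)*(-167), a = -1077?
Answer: -2304697/1492062 ≈ -1.5446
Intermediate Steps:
O = 175183 (O = (28 - 1077)*(-167) = -1049*(-167) = 175183)
(g(-198, 699) + 2303998)/(-1667245 + O) = (699 + 2303998)/(-1667245 + 175183) = 2304697/(-1492062) = 2304697*(-1/1492062) = -2304697/1492062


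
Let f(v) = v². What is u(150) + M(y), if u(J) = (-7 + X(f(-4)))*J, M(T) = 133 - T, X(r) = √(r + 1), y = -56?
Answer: -861 + 150*√17 ≈ -242.53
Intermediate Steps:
X(r) = √(1 + r)
u(J) = J*(-7 + √17) (u(J) = (-7 + √(1 + (-4)²))*J = (-7 + √(1 + 16))*J = (-7 + √17)*J = J*(-7 + √17))
u(150) + M(y) = 150*(-7 + √17) + (133 - 1*(-56)) = (-1050 + 150*√17) + (133 + 56) = (-1050 + 150*√17) + 189 = -861 + 150*√17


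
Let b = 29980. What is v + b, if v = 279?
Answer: 30259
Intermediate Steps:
v + b = 279 + 29980 = 30259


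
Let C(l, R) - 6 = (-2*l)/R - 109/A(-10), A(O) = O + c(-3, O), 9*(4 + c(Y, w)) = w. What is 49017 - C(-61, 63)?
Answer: 419847853/8568 ≈ 49002.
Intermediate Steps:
c(Y, w) = -4 + w/9
A(O) = -4 + 10*O/9 (A(O) = O + (-4 + O/9) = -4 + 10*O/9)
C(l, R) = 1797/136 - 2*l/R (C(l, R) = 6 + ((-2*l)/R - 109/(-4 + (10/9)*(-10))) = 6 + (-2*l/R - 109/(-4 - 100/9)) = 6 + (-2*l/R - 109/(-136/9)) = 6 + (-2*l/R - 109*(-9/136)) = 6 + (-2*l/R + 981/136) = 6 + (981/136 - 2*l/R) = 1797/136 - 2*l/R)
49017 - C(-61, 63) = 49017 - (1797/136 - 2*(-61)/63) = 49017 - (1797/136 - 2*(-61)*1/63) = 49017 - (1797/136 + 122/63) = 49017 - 1*129803/8568 = 49017 - 129803/8568 = 419847853/8568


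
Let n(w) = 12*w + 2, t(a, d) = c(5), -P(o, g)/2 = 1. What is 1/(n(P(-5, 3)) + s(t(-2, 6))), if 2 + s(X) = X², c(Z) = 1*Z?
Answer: 1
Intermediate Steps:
c(Z) = Z
P(o, g) = -2 (P(o, g) = -2*1 = -2)
t(a, d) = 5
n(w) = 2 + 12*w
s(X) = -2 + X²
1/(n(P(-5, 3)) + s(t(-2, 6))) = 1/((2 + 12*(-2)) + (-2 + 5²)) = 1/((2 - 24) + (-2 + 25)) = 1/(-22 + 23) = 1/1 = 1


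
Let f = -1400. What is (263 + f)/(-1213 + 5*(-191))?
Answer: 1137/2168 ≈ 0.52445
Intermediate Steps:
(263 + f)/(-1213 + 5*(-191)) = (263 - 1400)/(-1213 + 5*(-191)) = -1137/(-1213 - 955) = -1137/(-2168) = -1137*(-1/2168) = 1137/2168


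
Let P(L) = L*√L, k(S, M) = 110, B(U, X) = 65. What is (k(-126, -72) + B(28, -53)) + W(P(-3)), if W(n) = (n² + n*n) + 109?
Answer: 230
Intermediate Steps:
P(L) = L^(3/2)
W(n) = 109 + 2*n² (W(n) = (n² + n²) + 109 = 2*n² + 109 = 109 + 2*n²)
(k(-126, -72) + B(28, -53)) + W(P(-3)) = (110 + 65) + (109 + 2*((-3)^(3/2))²) = 175 + (109 + 2*(-3*I*√3)²) = 175 + (109 + 2*(-27)) = 175 + (109 - 54) = 175 + 55 = 230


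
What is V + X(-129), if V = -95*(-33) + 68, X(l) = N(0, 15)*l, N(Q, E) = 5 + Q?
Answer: 2558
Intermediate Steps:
X(l) = 5*l (X(l) = (5 + 0)*l = 5*l)
V = 3203 (V = 3135 + 68 = 3203)
V + X(-129) = 3203 + 5*(-129) = 3203 - 645 = 2558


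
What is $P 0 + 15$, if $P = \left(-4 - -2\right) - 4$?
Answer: $15$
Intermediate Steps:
$P = -6$ ($P = \left(-4 + 2\right) - 4 = -2 - 4 = -6$)
$P 0 + 15 = \left(-6\right) 0 + 15 = 0 + 15 = 15$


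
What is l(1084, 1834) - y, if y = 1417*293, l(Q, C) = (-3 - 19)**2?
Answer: -414697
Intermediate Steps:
l(Q, C) = 484 (l(Q, C) = (-22)**2 = 484)
y = 415181
l(1084, 1834) - y = 484 - 1*415181 = 484 - 415181 = -414697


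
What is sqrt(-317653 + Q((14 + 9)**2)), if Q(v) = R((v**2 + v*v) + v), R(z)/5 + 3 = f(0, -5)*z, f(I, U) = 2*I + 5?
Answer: sqrt(13687607) ≈ 3699.7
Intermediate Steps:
f(I, U) = 5 + 2*I
R(z) = -15 + 25*z (R(z) = -15 + 5*((5 + 2*0)*z) = -15 + 5*((5 + 0)*z) = -15 + 5*(5*z) = -15 + 25*z)
Q(v) = -15 + 25*v + 50*v**2 (Q(v) = -15 + 25*((v**2 + v*v) + v) = -15 + 25*((v**2 + v**2) + v) = -15 + 25*(2*v**2 + v) = -15 + 25*(v + 2*v**2) = -15 + (25*v + 50*v**2) = -15 + 25*v + 50*v**2)
sqrt(-317653 + Q((14 + 9)**2)) = sqrt(-317653 + (-15 + 25*(14 + 9)**2 + 50*((14 + 9)**2)**2)) = sqrt(-317653 + (-15 + 25*23**2 + 50*(23**2)**2)) = sqrt(-317653 + (-15 + 25*529 + 50*529**2)) = sqrt(-317653 + (-15 + 13225 + 50*279841)) = sqrt(-317653 + (-15 + 13225 + 13992050)) = sqrt(-317653 + 14005260) = sqrt(13687607)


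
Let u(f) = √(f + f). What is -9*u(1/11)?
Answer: -9*√22/11 ≈ -3.8376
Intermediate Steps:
u(f) = √2*√f (u(f) = √(2*f) = √2*√f)
-9*u(1/11) = -9*√2*√(1/11) = -9*√2*√11/11 = -9*√22/11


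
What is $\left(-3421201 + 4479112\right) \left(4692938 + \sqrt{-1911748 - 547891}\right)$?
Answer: $4964710732518 + 1057911 i \sqrt{2459639} \approx 4.9647 \cdot 10^{12} + 1.6591 \cdot 10^{9} i$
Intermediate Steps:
$\left(-3421201 + 4479112\right) \left(4692938 + \sqrt{-1911748 - 547891}\right) = 1057911 \left(4692938 + \sqrt{-2459639}\right) = 1057911 \left(4692938 + i \sqrt{2459639}\right) = 4964710732518 + 1057911 i \sqrt{2459639}$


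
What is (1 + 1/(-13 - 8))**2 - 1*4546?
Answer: -2004386/441 ≈ -4545.1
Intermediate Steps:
(1 + 1/(-13 - 8))**2 - 1*4546 = (1 + 1/(-21))**2 - 4546 = (1 - 1/21)**2 - 4546 = (20/21)**2 - 4546 = 400/441 - 4546 = -2004386/441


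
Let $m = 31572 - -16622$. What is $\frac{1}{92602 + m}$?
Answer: $\frac{1}{140796} \approx 7.1025 \cdot 10^{-6}$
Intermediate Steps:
$m = 48194$ ($m = 31572 + 16622 = 48194$)
$\frac{1}{92602 + m} = \frac{1}{92602 + 48194} = \frac{1}{140796}$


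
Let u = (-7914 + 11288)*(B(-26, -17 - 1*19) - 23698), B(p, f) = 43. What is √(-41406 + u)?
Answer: 8*I*√1247709 ≈ 8936.1*I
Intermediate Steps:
u = -79811970 (u = (-7914 + 11288)*(43 - 23698) = 3374*(-23655) = -79811970)
√(-41406 + u) = √(-41406 - 79811970) = √(-79853376) = 8*I*√1247709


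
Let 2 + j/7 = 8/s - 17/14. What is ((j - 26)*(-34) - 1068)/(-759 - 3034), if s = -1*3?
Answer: -3647/11379 ≈ -0.32050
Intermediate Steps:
s = -3
j = -247/6 (j = -14 + 7*(8/(-3) - 17/14) = -14 + 7*(8*(-⅓) - 17*1/14) = -14 + 7*(-8/3 - 17/14) = -14 + 7*(-163/42) = -14 - 163/6 = -247/6 ≈ -41.167)
((j - 26)*(-34) - 1068)/(-759 - 3034) = ((-247/6 - 26)*(-34) - 1068)/(-759 - 3034) = (-403/6*(-34) - 1068)/(-3793) = (6851/3 - 1068)*(-1/3793) = (3647/3)*(-1/3793) = -3647/11379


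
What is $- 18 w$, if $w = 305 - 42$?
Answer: $-4734$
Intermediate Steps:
$w = 263$
$- 18 w = \left(-18\right) 263 = -4734$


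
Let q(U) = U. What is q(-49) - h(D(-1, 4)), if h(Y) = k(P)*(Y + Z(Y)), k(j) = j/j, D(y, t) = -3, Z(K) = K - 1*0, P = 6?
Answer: -43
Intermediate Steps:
Z(K) = K (Z(K) = K + 0 = K)
k(j) = 1
h(Y) = 2*Y (h(Y) = 1*(Y + Y) = 1*(2*Y) = 2*Y)
q(-49) - h(D(-1, 4)) = -49 - 2*(-3) = -49 - 1*(-6) = -49 + 6 = -43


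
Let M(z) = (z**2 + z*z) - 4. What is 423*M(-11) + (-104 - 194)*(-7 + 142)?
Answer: 60444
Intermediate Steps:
M(z) = -4 + 2*z**2 (M(z) = (z**2 + z**2) - 4 = 2*z**2 - 4 = -4 + 2*z**2)
423*M(-11) + (-104 - 194)*(-7 + 142) = 423*(-4 + 2*(-11)**2) + (-104 - 194)*(-7 + 142) = 423*(-4 + 2*121) - 298*135 = 423*(-4 + 242) - 40230 = 423*238 - 40230 = 100674 - 40230 = 60444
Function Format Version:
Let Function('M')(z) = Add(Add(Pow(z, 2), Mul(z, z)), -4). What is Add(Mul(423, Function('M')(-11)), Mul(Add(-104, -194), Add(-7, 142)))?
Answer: 60444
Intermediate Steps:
Function('M')(z) = Add(-4, Mul(2, Pow(z, 2))) (Function('M')(z) = Add(Add(Pow(z, 2), Pow(z, 2)), -4) = Add(Mul(2, Pow(z, 2)), -4) = Add(-4, Mul(2, Pow(z, 2))))
Add(Mul(423, Function('M')(-11)), Mul(Add(-104, -194), Add(-7, 142))) = Add(Mul(423, Add(-4, Mul(2, Pow(-11, 2)))), Mul(Add(-104, -194), Add(-7, 142))) = Add(Mul(423, Add(-4, Mul(2, 121))), Mul(-298, 135)) = Add(Mul(423, Add(-4, 242)), -40230) = Add(Mul(423, 238), -40230) = Add(100674, -40230) = 60444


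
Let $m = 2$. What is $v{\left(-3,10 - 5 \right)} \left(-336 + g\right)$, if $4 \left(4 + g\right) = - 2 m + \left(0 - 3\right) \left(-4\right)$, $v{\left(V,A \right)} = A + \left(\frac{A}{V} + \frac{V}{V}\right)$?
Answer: $- \frac{4394}{3} \approx -1464.7$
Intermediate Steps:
$v{\left(V,A \right)} = 1 + A + \frac{A}{V}$ ($v{\left(V,A \right)} = A + \left(\frac{A}{V} + 1\right) = A + \left(1 + \frac{A}{V}\right) = 1 + A + \frac{A}{V}$)
$g = -2$ ($g = -4 + \frac{\left(-2\right) 2 + \left(0 - 3\right) \left(-4\right)}{4} = -4 + \frac{-4 - -12}{4} = -4 + \frac{-4 + 12}{4} = -4 + \frac{1}{4} \cdot 8 = -4 + 2 = -2$)
$v{\left(-3,10 - 5 \right)} \left(-336 + g\right) = \left(1 + \left(10 - 5\right) + \frac{10 - 5}{-3}\right) \left(-336 - 2\right) = \left(1 + \left(10 - 5\right) + \left(10 - 5\right) \left(- \frac{1}{3}\right)\right) \left(-338\right) = \left(1 + 5 + 5 \left(- \frac{1}{3}\right)\right) \left(-338\right) = \left(1 + 5 - \frac{5}{3}\right) \left(-338\right) = \frac{13}{3} \left(-338\right) = - \frac{4394}{3}$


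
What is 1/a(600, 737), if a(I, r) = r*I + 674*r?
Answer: 1/938938 ≈ 1.0650e-6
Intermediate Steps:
a(I, r) = 674*r + I*r (a(I, r) = I*r + 674*r = 674*r + I*r)
1/a(600, 737) = 1/(737*(674 + 600)) = 1/(737*1274) = 1/938938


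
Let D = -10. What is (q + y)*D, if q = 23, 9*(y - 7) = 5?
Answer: -2750/9 ≈ -305.56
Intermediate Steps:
y = 68/9 (y = 7 + (⅑)*5 = 7 + 5/9 = 68/9 ≈ 7.5556)
(q + y)*D = (23 + 68/9)*(-10) = (275/9)*(-10) = -2750/9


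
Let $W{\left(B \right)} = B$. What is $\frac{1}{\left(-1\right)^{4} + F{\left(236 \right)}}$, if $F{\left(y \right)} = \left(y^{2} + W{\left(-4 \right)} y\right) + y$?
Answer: $\frac{1}{54989} \approx 1.8185 \cdot 10^{-5}$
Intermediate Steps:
$F{\left(y \right)} = y^{2} - 3 y$ ($F{\left(y \right)} = \left(y^{2} - 4 y\right) + y = y^{2} - 3 y$)
$\frac{1}{\left(-1\right)^{4} + F{\left(236 \right)}} = \frac{1}{\left(-1\right)^{4} + 236 \left(-3 + 236\right)} = \frac{1}{1 + 236 \cdot 233} = \frac{1}{1 + 54988} = \frac{1}{54989}$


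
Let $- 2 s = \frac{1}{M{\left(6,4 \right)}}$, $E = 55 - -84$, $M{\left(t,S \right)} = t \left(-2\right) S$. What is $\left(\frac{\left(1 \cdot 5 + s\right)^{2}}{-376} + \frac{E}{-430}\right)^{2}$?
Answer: $\frac{84433904431066129}{555056946059673600} \approx 0.15212$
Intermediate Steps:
$M{\left(t,S \right)} = - 2 S t$ ($M{\left(t,S \right)} = - 2 t S = - 2 S t$)
$E = 139$ ($E = 55 + 84 = 139$)
$s = \frac{1}{96}$ ($s = - \frac{1}{2 \left(\left(-2\right) 4 \cdot 6\right)} = - \frac{1}{2 \left(-48\right)} = \left(- \frac{1}{2}\right) \left(- \frac{1}{48}\right) = \frac{1}{96} \approx 0.010417$)
$\left(\frac{\left(1 \cdot 5 + s\right)^{2}}{-376} + \frac{E}{-430}\right)^{2} = \left(\frac{\left(1 \cdot 5 + \frac{1}{96}\right)^{2}}{-376} + \frac{139}{-430}\right)^{2} = \left(\left(5 + \frac{1}{96}\right)^{2} \left(- \frac{1}{376}\right) + 139 \left(- \frac{1}{430}\right)\right)^{2} = \left(\left(\frac{481}{96}\right)^{2} \left(- \frac{1}{376}\right) - \frac{139}{430}\right)^{2} = \left(\frac{231361}{9216} \left(- \frac{1}{376}\right) - \frac{139}{430}\right)^{2} = \left(- \frac{231361}{3465216} - \frac{139}{430}\right)^{2} = \left(- \frac{290575127}{745021440}\right)^{2} = \frac{84433904431066129}{555056946059673600}$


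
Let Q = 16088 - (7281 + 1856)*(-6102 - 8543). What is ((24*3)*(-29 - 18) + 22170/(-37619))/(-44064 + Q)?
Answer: -42441622/1677599103597 ≈ -2.5299e-5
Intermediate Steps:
Q = 133827453 (Q = 16088 - 9137*(-14645) = 16088 - 1*(-133811365) = 16088 + 133811365 = 133827453)
((24*3)*(-29 - 18) + 22170/(-37619))/(-44064 + Q) = ((24*3)*(-29 - 18) + 22170/(-37619))/(-44064 + 133827453) = (72*(-47) + 22170*(-1/37619))/133783389 = (-3384 - 22170/37619)*(1/133783389) = -127324866/37619*1/133783389 = -42441622/1677599103597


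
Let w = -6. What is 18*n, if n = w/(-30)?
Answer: 18/5 ≈ 3.6000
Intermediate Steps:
n = ⅕ (n = -6/(-30) = -6*(-1/30) = ⅕ ≈ 0.20000)
18*n = 18*(⅕) = 18/5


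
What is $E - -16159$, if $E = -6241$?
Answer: $9918$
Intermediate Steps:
$E - -16159 = -6241 - -16159 = -6241 + 16159 = 9918$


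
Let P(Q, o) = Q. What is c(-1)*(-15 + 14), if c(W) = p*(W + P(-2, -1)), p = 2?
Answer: 6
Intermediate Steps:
c(W) = -4 + 2*W (c(W) = 2*(W - 2) = 2*(-2 + W) = -4 + 2*W)
c(-1)*(-15 + 14) = (-4 + 2*(-1))*(-15 + 14) = (-4 - 2)*(-1) = -6*(-1) = 6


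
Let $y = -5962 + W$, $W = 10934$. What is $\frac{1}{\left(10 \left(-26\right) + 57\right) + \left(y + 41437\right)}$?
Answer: $\frac{1}{46206} \approx 2.1642 \cdot 10^{-5}$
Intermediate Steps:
$y = 4972$ ($y = -5962 + 10934 = 4972$)
$\frac{1}{\left(10 \left(-26\right) + 57\right) + \left(y + 41437\right)} = \frac{1}{\left(10 \left(-26\right) + 57\right) + \left(4972 + 41437\right)} = \frac{1}{\left(-260 + 57\right) + 46409} = \frac{1}{-203 + 46409} = \frac{1}{46206}$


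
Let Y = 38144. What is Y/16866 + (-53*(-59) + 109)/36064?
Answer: 178775449/76031928 ≈ 2.3513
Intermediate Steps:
Y/16866 + (-53*(-59) + 109)/36064 = 38144/16866 + (-53*(-59) + 109)/36064 = 38144*(1/16866) + (3127 + 109)*(1/36064) = 19072/8433 + 3236*(1/36064) = 19072/8433 + 809/9016 = 178775449/76031928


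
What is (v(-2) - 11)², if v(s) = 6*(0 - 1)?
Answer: 289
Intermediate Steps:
v(s) = -6 (v(s) = 6*(-1) = -6)
(v(-2) - 11)² = (-6 - 11)² = (-17)² = 289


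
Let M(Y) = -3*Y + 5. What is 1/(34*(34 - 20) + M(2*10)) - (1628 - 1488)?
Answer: -58939/421 ≈ -140.00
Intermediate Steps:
M(Y) = 5 - 3*Y
1/(34*(34 - 20) + M(2*10)) - (1628 - 1488) = 1/(34*(34 - 20) + (5 - 6*10)) - (1628 - 1488) = 1/(34*14 + (5 - 3*20)) - 1*140 = 1/(476 + (5 - 60)) - 140 = 1/(476 - 55) - 140 = 1/421 - 140 = -58939/421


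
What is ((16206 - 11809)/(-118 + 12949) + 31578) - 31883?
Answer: -3909058/12831 ≈ -304.66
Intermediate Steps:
((16206 - 11809)/(-118 + 12949) + 31578) - 31883 = (4397/12831 + 31578) - 31883 = 405181715/12831 - 31883 = -3909058/12831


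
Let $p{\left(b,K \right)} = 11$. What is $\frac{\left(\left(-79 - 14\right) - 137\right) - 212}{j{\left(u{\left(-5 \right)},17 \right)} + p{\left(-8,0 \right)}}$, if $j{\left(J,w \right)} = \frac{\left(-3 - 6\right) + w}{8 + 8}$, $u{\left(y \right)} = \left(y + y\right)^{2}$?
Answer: $- \frac{884}{23} \approx -38.435$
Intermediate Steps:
$u{\left(y \right)} = 4 y^{2}$ ($u{\left(y \right)} = \left(2 y\right)^{2} = 4 y^{2}$)
$j{\left(J,w \right)} = - \frac{9}{16} + \frac{w}{16}$ ($j{\left(J,w \right)} = \frac{\left(-3 - 6\right) + w}{16} = \left(-9 + w\right) \frac{1}{16} = - \frac{9}{16} + \frac{w}{16}$)
$\frac{\left(\left(-79 - 14\right) - 137\right) - 212}{j{\left(u{\left(-5 \right)},17 \right)} + p{\left(-8,0 \right)}} = \frac{\left(\left(-79 - 14\right) - 137\right) - 212}{\left(- \frac{9}{16} + \frac{1}{16} \cdot 17\right) + 11} = \frac{\left(-93 - 137\right) - 212}{\left(- \frac{9}{16} + \frac{17}{16}\right) + 11} = \frac{-230 - 212}{\frac{1}{2} + 11} = - \frac{442}{\frac{23}{2}} = \left(-442\right) \frac{2}{23} = - \frac{884}{23}$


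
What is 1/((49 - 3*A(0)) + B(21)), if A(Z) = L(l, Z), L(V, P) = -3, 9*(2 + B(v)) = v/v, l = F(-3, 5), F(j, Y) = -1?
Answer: 9/505 ≈ 0.017822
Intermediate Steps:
l = -1
B(v) = -17/9 (B(v) = -2 + (v/v)/9 = -2 + (1/9)*1 = -2 + 1/9 = -17/9)
A(Z) = -3
1/((49 - 3*A(0)) + B(21)) = 1/((49 - 3*(-3)) - 17/9) = 1/((49 + 9) - 17/9) = 1/(58 - 17/9) = 1/(505/9) = 9/505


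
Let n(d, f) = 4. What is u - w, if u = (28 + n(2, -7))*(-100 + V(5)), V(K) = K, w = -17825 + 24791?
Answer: -10006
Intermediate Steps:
w = 6966
u = -3040 (u = (28 + 4)*(-100 + 5) = 32*(-95) = -3040)
u - w = -3040 - 1*6966 = -3040 - 6966 = -10006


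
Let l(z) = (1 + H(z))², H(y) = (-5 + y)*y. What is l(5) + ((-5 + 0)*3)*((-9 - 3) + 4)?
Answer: 121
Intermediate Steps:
H(y) = y*(-5 + y)
l(z) = (1 + z*(-5 + z))²
l(5) + ((-5 + 0)*3)*((-9 - 3) + 4) = (1 + 5*(-5 + 5))² + ((-5 + 0)*3)*((-9 - 3) + 4) = (1 + 5*0)² + (-5*3)*(-12 + 4) = (1 + 0)² - 15*(-8) = 1² + 120 = 1 + 120 = 121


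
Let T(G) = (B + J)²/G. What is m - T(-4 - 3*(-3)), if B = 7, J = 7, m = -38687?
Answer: -193631/5 ≈ -38726.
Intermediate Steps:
T(G) = 196/G (T(G) = (7 + 7)²/G = 14²/G = 196/G)
m - T(-4 - 3*(-3)) = -38687 - 196/(-4 - 3*(-3)) = -38687 - 196/(-4 + 9) = -38687 - 196/5 = -193631/5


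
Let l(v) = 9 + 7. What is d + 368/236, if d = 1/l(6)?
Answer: 1531/944 ≈ 1.6218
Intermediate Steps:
l(v) = 16
d = 1/16 ≈ 0.062500
d + 368/236 = 1/16 + 368/236 = 1/16 + (1/236)*368 = 1/16 + 92/59 = 1531/944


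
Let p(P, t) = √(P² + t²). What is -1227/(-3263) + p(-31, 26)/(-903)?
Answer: 1227/3263 - √1637/903 ≈ 0.33123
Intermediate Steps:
-1227/(-3263) + p(-31, 26)/(-903) = -1227/(-3263) + √((-31)² + 26²)/(-903) = -1227*(-1/3263) + √(961 + 676)*(-1/903) = 1227/3263 + √1637*(-1/903) = 1227/3263 - √1637/903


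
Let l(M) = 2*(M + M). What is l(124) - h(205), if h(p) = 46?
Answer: 450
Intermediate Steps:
l(M) = 4*M (l(M) = 2*(2*M) = 4*M)
l(124) - h(205) = 4*124 - 1*46 = 496 - 46 = 450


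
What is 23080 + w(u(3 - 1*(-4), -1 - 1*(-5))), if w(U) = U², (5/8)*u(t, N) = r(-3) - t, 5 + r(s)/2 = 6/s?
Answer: 605224/25 ≈ 24209.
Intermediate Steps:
r(s) = -10 + 12/s (r(s) = -10 + 2*(6/s) = -10 + 12/s)
u(t, N) = -112/5 - 8*t/5 (u(t, N) = 8*((-10 + 12/(-3)) - t)/5 = 8*((-10 + 12*(-⅓)) - t)/5 = 8*((-10 - 4) - t)/5 = 8*(-14 - t)/5 = -112/5 - 8*t/5)
23080 + w(u(3 - 1*(-4), -1 - 1*(-5))) = 23080 + (-112/5 - 8*(3 - 1*(-4))/5)² = 23080 + (-112/5 - 8*(3 + 4)/5)² = 23080 + (-112/5 - 8/5*7)² = 23080 + (-112/5 - 56/5)² = 23080 + (-168/5)² = 23080 + 28224/25 = 605224/25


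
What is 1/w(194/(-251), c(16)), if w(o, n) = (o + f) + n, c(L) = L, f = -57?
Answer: -251/10485 ≈ -0.023939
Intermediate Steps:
w(o, n) = -57 + n + o (w(o, n) = (o - 57) + n = (-57 + o) + n = -57 + n + o)
1/w(194/(-251), c(16)) = 1/(-57 + 16 + 194/(-251)) = 1/(-57 + 16 + 194*(-1/251)) = 1/(-57 + 16 - 194/251) = 1/(-10485/251) = -251/10485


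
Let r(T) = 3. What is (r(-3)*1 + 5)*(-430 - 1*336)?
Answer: -6128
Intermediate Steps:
(r(-3)*1 + 5)*(-430 - 1*336) = (3*1 + 5)*(-430 - 1*336) = (3 + 5)*(-430 - 336) = 8*(-766) = -6128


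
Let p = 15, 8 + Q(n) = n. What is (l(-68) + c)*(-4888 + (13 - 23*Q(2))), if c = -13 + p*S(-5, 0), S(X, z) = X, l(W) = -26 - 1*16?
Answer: 615810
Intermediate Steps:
l(W) = -42 (l(W) = -26 - 16 = -42)
Q(n) = -8 + n
c = -88 (c = -13 + 15*(-5) = -13 - 75 = -88)
(l(-68) + c)*(-4888 + (13 - 23*Q(2))) = (-42 - 88)*(-4888 + (13 - 23*(-8 + 2))) = -130*(-4888 + (13 - 23*(-6))) = -130*(-4888 + (13 + 138)) = -130*(-4888 + 151) = -130*(-4737) = 615810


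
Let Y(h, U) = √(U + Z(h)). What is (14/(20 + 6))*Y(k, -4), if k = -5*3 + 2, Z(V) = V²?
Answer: 7*√165/13 ≈ 6.9167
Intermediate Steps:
k = -13 (k = -15 + 2 = -13)
Y(h, U) = √(U + h²)
(14/(20 + 6))*Y(k, -4) = (14/(20 + 6))*√(-4 + (-13)²) = (14/26)*√(-4 + 169) = ((1/26)*14)*√165 = 7*√165/13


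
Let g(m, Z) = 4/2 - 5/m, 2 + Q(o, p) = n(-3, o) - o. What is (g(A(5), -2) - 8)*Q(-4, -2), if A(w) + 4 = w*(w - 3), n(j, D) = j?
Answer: 41/6 ≈ 6.8333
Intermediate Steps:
A(w) = -4 + w*(-3 + w) (A(w) = -4 + w*(w - 3) = -4 + w*(-3 + w))
Q(o, p) = -5 - o (Q(o, p) = -2 + (-3 - o) = -5 - o)
g(m, Z) = 2 - 5/m (g(m, Z) = 4*(1/2) - 5/m = 2 - 5/m)
(g(A(5), -2) - 8)*Q(-4, -2) = ((2 - 5/(-4 + 5**2 - 3*5)) - 8)*(-5 - 1*(-4)) = ((2 - 5/(-4 + 25 - 15)) - 8)*(-5 + 4) = ((2 - 5/6) - 8)*(-1) = (7/6 - 8)*(-1) = -41/6*(-1) = 41/6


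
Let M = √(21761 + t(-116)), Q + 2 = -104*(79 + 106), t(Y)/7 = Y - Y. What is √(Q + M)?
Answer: √(-19242 + √21761) ≈ 138.18*I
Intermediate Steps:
t(Y) = 0 (t(Y) = 7*(Y - Y) = 7*0 = 0)
Q = -19242 (Q = -2 - 104*(79 + 106) = -2 - 104*185 = -2 - 19240 = -19242)
M = √21761 (M = √(21761 + 0) = √21761 ≈ 147.52)
√(Q + M) = √(-19242 + √21761)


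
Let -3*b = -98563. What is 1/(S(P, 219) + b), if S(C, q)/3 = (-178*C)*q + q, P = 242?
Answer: -3/84802262 ≈ -3.5376e-8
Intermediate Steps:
b = 98563/3 (b = -⅓*(-98563) = 98563/3 ≈ 32854.)
S(C, q) = 3*q - 534*C*q (S(C, q) = 3*((-178*C)*q + q) = 3*(-178*C*q + q) = 3*(q - 178*C*q) = 3*q - 534*C*q)
1/(S(P, 219) + b) = 1/(3*219*(1 - 178*242) + 98563/3) = 1/(3*219*(1 - 43076) + 98563/3) = 1/(3*219*(-43075) + 98563/3) = 1/(-28300275 + 98563/3) = 1/(-84802262/3) = -3/84802262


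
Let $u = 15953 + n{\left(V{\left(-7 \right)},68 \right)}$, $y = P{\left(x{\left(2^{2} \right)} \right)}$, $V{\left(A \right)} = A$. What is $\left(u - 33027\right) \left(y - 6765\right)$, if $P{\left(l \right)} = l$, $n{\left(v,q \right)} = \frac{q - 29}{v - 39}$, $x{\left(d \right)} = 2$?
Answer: $\frac{5311951009}{46} \approx 1.1548 \cdot 10^{8}$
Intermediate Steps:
$n{\left(v,q \right)} = \frac{-29 + q}{-39 + v}$
$y = 2$
$u = \frac{733799}{46}$ ($u = 15953 + \frac{-29 + 68}{-39 - 7} = 15953 + \frac{1}{-46} \cdot 39 = 15953 - \frac{39}{46} = \frac{733799}{46} \approx 15952.0$)
$\left(u - 33027\right) \left(y - 6765\right) = \left(\frac{733799}{46} - 33027\right) \left(2 - 6765\right) = \left(- \frac{785443}{46}\right) \left(-6763\right) = \frac{5311951009}{46}$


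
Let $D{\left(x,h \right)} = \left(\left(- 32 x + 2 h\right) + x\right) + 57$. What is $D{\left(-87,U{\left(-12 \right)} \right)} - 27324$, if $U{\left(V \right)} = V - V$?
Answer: $-24570$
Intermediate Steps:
$U{\left(V \right)} = 0$
$D{\left(x,h \right)} = 57 - 31 x + 2 h$ ($D{\left(x,h \right)} = \left(- 31 x + 2 h\right) + 57 = 57 - 31 x + 2 h$)
$D{\left(-87,U{\left(-12 \right)} \right)} - 27324 = \left(57 - -2697 + 2 \cdot 0\right) - 27324 = \left(57 + 2697 + 0\right) - 27324 = 2754 - 27324 = -24570$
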